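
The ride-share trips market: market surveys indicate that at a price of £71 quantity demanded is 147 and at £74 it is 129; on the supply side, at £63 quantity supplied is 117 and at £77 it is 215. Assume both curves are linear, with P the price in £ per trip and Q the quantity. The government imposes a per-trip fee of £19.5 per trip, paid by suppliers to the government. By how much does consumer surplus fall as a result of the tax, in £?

Consumer surplus falls by £1338.75.

Demand slope: (129 − 147)/(74 − 71) = -6, so Qd = 573 − 6P.
Supply slope: (215 − 117)/(77 − 63) = 7, so Qs = 7P − 324.
Before the tax: set 573 − 6P = 7P − 324 → P* = £69, Q* = 159.
With the tax collected from suppliers, supply shifts: Qs = 7(P − 19.5) − 324.
New equilibrium: consumers pay £79.5, suppliers receive £60, Q = 96. (Wedge: Pb − Ps = 19.5.)
ΔCS is the trapezoid between Q = 96 and Q = 159 of height £10.5: ½ · (159 + 96) · 10.5 = £1338.75.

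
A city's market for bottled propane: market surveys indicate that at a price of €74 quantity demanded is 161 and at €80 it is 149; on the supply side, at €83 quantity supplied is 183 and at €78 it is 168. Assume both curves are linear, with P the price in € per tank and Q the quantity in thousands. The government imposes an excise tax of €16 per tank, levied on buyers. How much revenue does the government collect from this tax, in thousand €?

Demand slope: (149 − 161)/(80 − 74) = -2, so Qd = 309 − 2P.
Supply slope: (168 − 183)/(78 − 83) = 3, so Qs = 3P − 66.
Before the tax: set 309 − 2P = 3P − 66 → P* = €75, Q* = 159.
With the tax collected from buyers, demand (in seller-price terms) shifts: Qd = 309 − 2(P + 16).
Solving gives Q = 139.8 with buyers paying €84.6 and suppliers receiving €68.6 (the €16 wedge).
Revenue = t · Q = 16 · 139.8 = €2236.8.

Tax revenue = €2236.8 thousand.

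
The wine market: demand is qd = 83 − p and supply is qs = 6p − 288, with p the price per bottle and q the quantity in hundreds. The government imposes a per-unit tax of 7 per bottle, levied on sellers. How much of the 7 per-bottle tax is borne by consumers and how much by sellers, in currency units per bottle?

Without the tax, 83 − p = 6p − 288 gives 7p = 371, so p* = 53 and q* = 30.
With the tax collected from sellers, supply shifts: qs = 6(p − 7) − 288.
Solving gives q = 24 with consumers paying 59 and sellers receiving 52 (the 7 wedge).
Burden on consumers: 6; on sellers: 1. (They sum to 7.)

Consumers bear 6 per bottle; sellers bear 1 per bottle.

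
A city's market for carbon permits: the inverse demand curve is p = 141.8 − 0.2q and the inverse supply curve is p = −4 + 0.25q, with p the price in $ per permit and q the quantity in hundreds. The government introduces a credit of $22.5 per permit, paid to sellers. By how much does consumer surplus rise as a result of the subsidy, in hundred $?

Consumer surplus rises by $3490 hundred.

Inverting to q(p) form: qd = 709 − 5p; qs = 4p + 16.
Without the subsidy, 709 − 5p = 4p + 16 gives 9p = 693, so p* = $77 and q* = 324.
With a per-unit subsidy paid to sellers, each receives p + 22.5 per unit sold, so supply becomes qs = 4(p + 22.5) + 16.
Solving gives q = 374 with consumers paying $67 and sellers receiving $89.5 (the $22.5 wedge).
ΔCS is the trapezoid between Q = 374 and Q = 324 of height $10: ½ · (324 + 374) · 10 = $3490.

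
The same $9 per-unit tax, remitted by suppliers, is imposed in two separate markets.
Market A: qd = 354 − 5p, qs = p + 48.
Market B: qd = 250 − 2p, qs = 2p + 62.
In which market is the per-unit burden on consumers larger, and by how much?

Market A: pre-tax p* = $51, q* = 99; post-tax q = 91.5; per-unit burden on consumers = $1.5.
Market B: pre-tax p* = $47, q* = 156; post-tax q = 147; per-unit burden on consumers = $4.5.
Difference: $1.5 vs $4.5 → market B is larger by $3.

Market B, by $3.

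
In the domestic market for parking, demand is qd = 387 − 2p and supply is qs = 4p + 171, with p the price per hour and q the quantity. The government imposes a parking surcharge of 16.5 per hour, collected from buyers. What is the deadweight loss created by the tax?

Deadweight loss = 181.5.

Before the tax: set 387 − 2p = 4p + 171 → p* = 36, q* = 315.
With the tax collected from buyers, demand (in seller-price terms) shifts: qd = 387 − 2(p + 16.5).
Solving gives q = 293 with buyers paying 47 and suppliers receiving 30.5 (the 16.5 wedge).
Quantity falls by |ΔQ| = |315 − 293| = 22.
DWL = ½ · t · |ΔQ| = ½ · 16.5 · 22 = 181.5.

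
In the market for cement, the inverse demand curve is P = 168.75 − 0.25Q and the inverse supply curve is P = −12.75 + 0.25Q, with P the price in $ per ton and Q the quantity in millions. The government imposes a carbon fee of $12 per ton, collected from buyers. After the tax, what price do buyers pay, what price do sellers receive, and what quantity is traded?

Buyers pay $84; sellers receive $72; quantity = 339.

Inverting to Q(P) form: Qd = 675 − 4P; Qs = 4P + 51.
Before the tax: set 675 − 4P = 4P + 51 → P* = $78, Q* = 363.
With the tax collected from buyers, demand (in seller-price terms) shifts: Qd = 675 − 4(P + 12).
Solving gives Q = 339 with buyers paying $84 and sellers receiving $72 (the $12 wedge).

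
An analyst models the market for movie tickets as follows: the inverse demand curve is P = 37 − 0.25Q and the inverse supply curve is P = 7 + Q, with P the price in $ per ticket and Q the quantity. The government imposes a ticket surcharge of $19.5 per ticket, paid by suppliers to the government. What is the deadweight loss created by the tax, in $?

Rewrite in direct form: Qd = 148 − 4P and Qs = P − 7.
Without the tax, 148 − 4P = P − 7 gives 5P = 155, so P* = $31 and Q* = 24.
With the tax collected from suppliers, supply shifts: Qs = (P − 19.5) − 7.
New equilibrium: consumers pay $34.9, suppliers receive $15.4, Q = 8.4. (Wedge: Pb − Ps = 19.5.)
Quantity falls by |ΔQ| = |24 − 8.4| = 15.6.
DWL = ½ · t · |ΔQ| = ½ · 19.5 · 15.6 = $152.1.

Deadweight loss = $152.1.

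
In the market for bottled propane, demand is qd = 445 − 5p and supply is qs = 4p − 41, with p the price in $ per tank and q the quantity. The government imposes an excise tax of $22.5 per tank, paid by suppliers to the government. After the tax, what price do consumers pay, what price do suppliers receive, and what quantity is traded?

Without the tax, 445 − 5p = 4p − 41 gives 9p = 486, so p* = $54 and q* = 175.
With the tax collected from suppliers, supply shifts: qs = 4(p − 22.5) − 41.
New equilibrium: consumers pay $64, suppliers receive $41.5, q = 125. (Wedge: pb − ps = 22.5.)
The less price-elastic side of the market bears the larger share of a per-unit tax.

Consumers pay $64; suppliers receive $41.5; quantity = 125.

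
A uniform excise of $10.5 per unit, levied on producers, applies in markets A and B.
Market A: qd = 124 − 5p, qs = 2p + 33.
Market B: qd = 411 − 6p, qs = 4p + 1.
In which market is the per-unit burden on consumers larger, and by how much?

Market B, by $1.2.

Market A: pre-tax p* = $13, q* = 59; post-tax q = 44; per-unit burden on consumers = $3.
Market B: pre-tax p* = $41, q* = 165; post-tax q = 139.8; per-unit burden on consumers = $4.2.
Difference: $3 vs $4.2 → market B is larger by $1.2.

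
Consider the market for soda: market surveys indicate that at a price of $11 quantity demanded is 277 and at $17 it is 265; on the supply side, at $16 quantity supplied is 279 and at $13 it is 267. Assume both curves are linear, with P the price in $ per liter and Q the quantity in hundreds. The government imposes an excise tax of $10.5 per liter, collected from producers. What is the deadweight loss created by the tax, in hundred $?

Demand slope: (265 − 277)/(17 − 11) = -2, so Qd = 299 − 2P.
Supply slope: (267 − 279)/(13 − 16) = 4, so Qs = 4P + 215.
Before the tax: set 299 − 2P = 4P + 215 → P* = $14, Q* = 271.
With the tax collected from producers, supply shifts: Qs = 4(P − 10.5) + 215.
New equilibrium: consumers pay $21, producers receive $10.5, Q = 257. (Wedge: Pb − Ps = 10.5.)
Quantity falls by |ΔQ| = |271 − 257| = 14.
DWL = ½ · t · |ΔQ| = ½ · 10.5 · 14 = $73.5.

Deadweight loss = $73.5 hundred.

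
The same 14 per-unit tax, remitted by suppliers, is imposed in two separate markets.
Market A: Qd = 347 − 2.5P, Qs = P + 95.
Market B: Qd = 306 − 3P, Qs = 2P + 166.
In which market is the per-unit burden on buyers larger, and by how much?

Market A: pre-tax P* = 72, Q* = 167; post-tax Q = 157; per-unit burden on buyers = 4.
Market B: pre-tax P* = 28, Q* = 222; post-tax Q = 205.2; per-unit burden on buyers = 5.6.
Difference: 4 vs 5.6 → market B is larger by 1.6.

Market B, by 1.6.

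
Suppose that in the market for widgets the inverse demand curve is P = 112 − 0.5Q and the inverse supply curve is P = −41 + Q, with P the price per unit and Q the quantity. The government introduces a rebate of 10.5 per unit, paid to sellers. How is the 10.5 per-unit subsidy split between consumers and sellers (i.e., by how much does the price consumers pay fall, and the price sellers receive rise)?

Inverting to Q(P) form: Qd = 224 − 2P; Qs = P + 41.
Without the subsidy, 224 − 2P = P + 41 gives 3P = 183, so P* = 61 and Q* = 102.
With a per-unit subsidy paid to sellers, each receives P + 10.5 per unit sold, so supply becomes Qs = (P + 10.5) + 41.
Solving gives Q = 109 with consumers paying 57.5 and sellers receiving 68 (the 10.5 wedge).
Gain to consumers: 3.5; to sellers: 7. (They sum to 10.5.)

Consumers gain 3.5 per unit; sellers gain 7 per unit.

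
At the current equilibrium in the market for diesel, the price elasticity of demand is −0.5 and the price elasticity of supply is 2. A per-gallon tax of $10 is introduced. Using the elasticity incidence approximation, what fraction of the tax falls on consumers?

Consumers' share ≈ 0.8.

Incidence ratio: consumers' share ≈ εs / (εs + |εd|) = 2 / (2 + 0.5) = 0.8.
Supply is the more elastic side, so consumers bear the larger share.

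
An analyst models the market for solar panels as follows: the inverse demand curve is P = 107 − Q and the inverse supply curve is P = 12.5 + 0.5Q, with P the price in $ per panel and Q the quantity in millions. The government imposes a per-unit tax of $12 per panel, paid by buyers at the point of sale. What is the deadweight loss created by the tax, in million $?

Inverting to Q(P) form: Qd = 107 − P; Qs = 2P − 25.
Before the tax: set 107 − P = 2P − 25 → P* = $44, Q* = 63.
With the tax collected from buyers, demand (in seller-price terms) shifts: Qd = 107 − (P + 12).
New equilibrium: buyers pay $52, suppliers receive $40, Q = 55. (Wedge: Pb − Ps = 12.)
Quantity falls by |ΔQ| = |63 − 55| = 8.
DWL = ½ · t · |ΔQ| = ½ · 12 · 8 = $48.

Deadweight loss = $48 million.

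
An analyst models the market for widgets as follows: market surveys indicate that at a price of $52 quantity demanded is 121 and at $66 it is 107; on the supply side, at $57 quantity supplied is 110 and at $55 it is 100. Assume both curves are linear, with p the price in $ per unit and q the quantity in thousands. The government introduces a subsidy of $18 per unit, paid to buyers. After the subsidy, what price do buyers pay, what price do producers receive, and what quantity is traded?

Demand slope: (107 − 121)/(66 − 52) = -1, so qd = 173 − p.
Supply slope: (100 − 110)/(55 − 57) = 5, so qs = 5p − 175.
Before the subsidy: set 173 − p = 5p − 175 → p* = $58, q* = 115.
With a per-unit subsidy paid to buyers, each effectively pays p − 18, so demand becomes qd = 173 − (p − 18).
New equilibrium: buyers pay $43, producers receive $61, q = 130. (Wedge: pb − ps = −18.)

Buyers pay $43; producers receive $61; quantity = 130.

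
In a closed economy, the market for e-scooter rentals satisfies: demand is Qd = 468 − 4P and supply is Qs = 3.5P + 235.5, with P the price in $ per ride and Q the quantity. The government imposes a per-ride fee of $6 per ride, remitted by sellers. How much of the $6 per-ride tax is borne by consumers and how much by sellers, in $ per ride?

Consumers bear $2.8 per ride; sellers bear $3.2 per ride.

Without the tax, 468 − 4P = 3.5P + 235.5 gives 7.5P = 232.5, so P* = $31 and Q* = 344.
With the tax collected from sellers, supply shifts: Qs = 3.5(P − 6) + 235.5.
Solving gives Q = 332.8 with consumers paying $33.8 and sellers receiving $27.8 (the $6 wedge).
Burden on consumers: $2.8; on sellers: $3.2. (They sum to $6.)
The less price-elastic side of the market bears the larger share of a per-unit tax.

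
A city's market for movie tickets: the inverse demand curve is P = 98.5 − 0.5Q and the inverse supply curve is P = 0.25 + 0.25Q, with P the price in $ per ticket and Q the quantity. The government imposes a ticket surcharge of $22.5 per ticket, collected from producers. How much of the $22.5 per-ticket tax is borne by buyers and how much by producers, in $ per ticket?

Rewrite in direct form: Qd = 197 − 2P and Qs = 4P − 1.
Before the tax: set 197 − 2P = 4P − 1 → P* = $33, Q* = 131.
With the tax collected from producers, supply shifts: Qs = 4(P − 22.5) − 1.
New equilibrium: buyers pay $48, producers receive $25.5, Q = 101. (Wedge: Pb − Ps = 22.5.)
Burden on buyers: $15; on producers: $7.5. (They sum to $22.5.)
The less price-elastic side of the market bears the larger share of a per-unit tax.

Buyers bear $15 per ticket; producers bear $7.5 per ticket.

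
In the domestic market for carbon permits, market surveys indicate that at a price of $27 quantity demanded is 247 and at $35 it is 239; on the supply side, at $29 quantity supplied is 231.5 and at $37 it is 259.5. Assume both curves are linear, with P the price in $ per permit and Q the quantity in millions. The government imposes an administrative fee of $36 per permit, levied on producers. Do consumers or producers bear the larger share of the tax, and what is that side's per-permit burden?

Demand slope: (239 − 247)/(35 − 27) = -1, so Qd = 274 − P.
Supply slope: (259.5 − 231.5)/(37 − 29) = 3.5, so Qs = 3.5P + 130.
Without the tax, 274 − P = 3.5P + 130 gives 4.5P = 144, so P* = $32 and Q* = 242.
With the tax collected from producers, supply shifts: Qs = 3.5(P − 36) + 130.
Solving gives Q = 214 with consumers paying $60 and producers receiving $24 (the $36 wedge).
Per-permit burden: consumers $28, producers $8.
Consumers take the larger share because demand is less price-elastic here (demand slope 1 vs supply slope 3.5).
The less price-elastic side of the market bears the larger share of a per-unit tax.

Consumers bear the larger share: $28 per permit.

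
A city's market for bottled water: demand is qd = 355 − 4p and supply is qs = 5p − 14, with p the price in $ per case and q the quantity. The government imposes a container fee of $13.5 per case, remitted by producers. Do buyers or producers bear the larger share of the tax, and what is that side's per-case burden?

Without the tax, 355 − 4p = 5p − 14 gives 9p = 369, so p* = $41 and q* = 191.
With the tax collected from producers, supply shifts: qs = 5(p − 13.5) − 14.
Solving gives q = 161 with buyers paying $48.5 and producers receiving $35 (the $13.5 wedge).
Per-case burden: buyers $7.5, producers $6.
Buyers take the larger share because demand is less price-elastic here (demand slope 4 vs supply slope 5).

Buyers bear the larger share: $7.5 per case.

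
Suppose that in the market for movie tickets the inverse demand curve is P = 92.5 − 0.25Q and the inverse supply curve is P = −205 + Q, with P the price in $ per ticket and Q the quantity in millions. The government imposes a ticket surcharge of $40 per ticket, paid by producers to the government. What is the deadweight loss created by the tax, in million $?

Rewrite in direct form: Qd = 370 − 4P and Qs = P + 205.
Without the tax, 370 − 4P = P + 205 gives 5P = 165, so P* = $33 and Q* = 238.
With the tax collected from producers, supply shifts: Qs = (P − 40) + 205.
New equilibrium: buyers pay $41, producers receive $1, Q = 206. (Wedge: Pb − Ps = 40.)
Quantity falls by |ΔQ| = |238 − 206| = 32.
DWL = ½ · t · |ΔQ| = ½ · 40 · 32 = $640.

Deadweight loss = $640 million.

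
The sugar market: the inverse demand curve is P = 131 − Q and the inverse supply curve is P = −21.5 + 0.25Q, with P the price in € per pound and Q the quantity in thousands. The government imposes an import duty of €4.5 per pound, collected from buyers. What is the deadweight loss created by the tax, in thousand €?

Deadweight loss = €8.1 thousand.

Inverting to Q(P) form: Qd = 131 − P; Qs = 4P + 86.
Without the tax, 131 − P = 4P + 86 gives 5P = 45, so P* = €9 and Q* = 122.
With the tax collected from buyers, demand (in seller-price terms) shifts: Qd = 131 − (P + 4.5).
New equilibrium: buyers pay €12.6, sellers receive €8.1, Q = 118.4. (Wedge: Pb − Ps = 4.5.)
Quantity falls by |ΔQ| = |122 − 118.4| = 3.6.
DWL = ½ · t · |ΔQ| = ½ · 4.5 · 3.6 = €8.1.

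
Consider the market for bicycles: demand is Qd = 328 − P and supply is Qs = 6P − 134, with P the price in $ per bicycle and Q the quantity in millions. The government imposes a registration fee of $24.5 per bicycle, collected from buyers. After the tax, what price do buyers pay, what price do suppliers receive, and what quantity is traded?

Without the tax, 328 − P = 6P − 134 gives 7P = 462, so P* = $66 and Q* = 262.
With the tax collected from buyers, demand (in seller-price terms) shifts: Qd = 328 − (P + 24.5).
New equilibrium: buyers pay $87, suppliers receive $62.5, Q = 241. (Wedge: Pb − Ps = 24.5.)
The less price-elastic side of the market bears the larger share of a per-unit tax.

Buyers pay $87; suppliers receive $62.5; quantity = 241.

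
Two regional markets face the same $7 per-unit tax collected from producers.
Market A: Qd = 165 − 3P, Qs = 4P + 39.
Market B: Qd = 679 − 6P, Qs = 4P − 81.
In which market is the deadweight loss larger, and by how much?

Market A: pre-tax P* = $18, Q* = 111; post-tax Q = 99; deadweight loss = $42.
Market B: pre-tax P* = $76, Q* = 223; post-tax Q = 206.2; deadweight loss = $58.8.
Difference: $42 vs $58.8 → market B is larger by $16.8.

Market B, by $16.8.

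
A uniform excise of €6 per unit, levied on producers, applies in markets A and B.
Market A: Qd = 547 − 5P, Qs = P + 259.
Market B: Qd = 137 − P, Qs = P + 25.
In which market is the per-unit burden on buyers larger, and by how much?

Market A: pre-tax P* = €48, Q* = 307; post-tax Q = 302; per-unit burden on buyers = €1.
Market B: pre-tax P* = €56, Q* = 81; post-tax Q = 78; per-unit burden on buyers = €3.
Difference: €1 vs €3 → market B is larger by €2.

Market B, by €2.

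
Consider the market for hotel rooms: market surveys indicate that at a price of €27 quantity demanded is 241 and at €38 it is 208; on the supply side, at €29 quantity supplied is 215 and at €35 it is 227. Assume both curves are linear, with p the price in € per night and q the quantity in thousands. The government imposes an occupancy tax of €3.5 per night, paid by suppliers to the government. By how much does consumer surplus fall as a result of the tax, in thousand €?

Consumer surplus falls by €309.26 thousand.

Demand slope: (208 − 241)/(38 − 27) = -3, so qd = 322 − 3p.
Supply slope: (227 − 215)/(35 − 29) = 2, so qs = 2p + 157.
Before the tax: set 322 − 3p = 2p + 157 → p* = €33, q* = 223.
With the tax collected from suppliers, supply shifts: qs = 2(p − 3.5) + 157.
New equilibrium: buyers pay €34.4, suppliers receive €30.9, q = 218.8. (Wedge: pb − ps = 3.5.)
ΔCS is the trapezoid between Q = 218.8 and Q = 223 of height €1.4: ½ · (223 + 218.8) · 1.4 = €309.26.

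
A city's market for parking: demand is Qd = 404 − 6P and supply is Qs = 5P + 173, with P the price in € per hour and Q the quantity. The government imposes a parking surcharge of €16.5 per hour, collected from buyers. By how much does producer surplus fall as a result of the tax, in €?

Producer surplus falls by €2299.5.

Without the tax, 404 − 6P = 5P + 173 gives 11P = 231, so P* = €21 and Q* = 278.
With the tax collected from buyers, demand (in seller-price terms) shifts: Qd = 404 − 6(P + 16.5).
Solving gives Q = 233 with buyers paying €28.5 and sellers receiving €12 (the €16.5 wedge).
ΔPS is the trapezoid between Q = 233 and Q = 278 of height €9: ½ · (278 + 233) · 9 = €2299.5.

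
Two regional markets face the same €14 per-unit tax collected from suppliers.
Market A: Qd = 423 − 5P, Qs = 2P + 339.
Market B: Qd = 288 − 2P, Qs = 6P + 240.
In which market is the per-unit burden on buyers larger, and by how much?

Market A: pre-tax P* = €12, Q* = 363; post-tax Q = 343; per-unit burden on buyers = €4.
Market B: pre-tax P* = €6, Q* = 276; post-tax Q = 255; per-unit burden on buyers = €10.5.
Difference: €4 vs €10.5 → market B is larger by €6.5.

Market B, by €6.5.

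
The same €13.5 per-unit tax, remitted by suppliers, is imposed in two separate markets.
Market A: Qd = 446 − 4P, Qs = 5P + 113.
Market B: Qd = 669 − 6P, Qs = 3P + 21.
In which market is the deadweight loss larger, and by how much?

Market A, by €20.25.

Market A: pre-tax P* = €37, Q* = 298; post-tax Q = 268; deadweight loss = €202.5.
Market B: pre-tax P* = €72, Q* = 237; post-tax Q = 210; deadweight loss = €182.25.
Difference: €202.5 vs €182.25 → market A is larger by €20.25.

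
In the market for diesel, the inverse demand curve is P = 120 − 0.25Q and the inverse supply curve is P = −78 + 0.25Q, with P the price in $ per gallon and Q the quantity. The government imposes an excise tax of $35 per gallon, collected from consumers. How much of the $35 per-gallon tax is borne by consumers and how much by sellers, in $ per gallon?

Rewrite in direct form: Qd = 480 − 4P and Qs = 4P + 312.
Without the tax, 480 − 4P = 4P + 312 gives 8P = 168, so P* = $21 and Q* = 396.
With the tax collected from consumers, demand (in seller-price terms) shifts: Qd = 480 − 4(P + 35).
Solving gives Q = 326 with consumers paying $38.5 and sellers receiving $3.5 (the $35 wedge).
Burden on consumers: $17.5; on sellers: $17.5. (They sum to $35.)

Consumers bear $17.5 per gallon; sellers bear $17.5 per gallon.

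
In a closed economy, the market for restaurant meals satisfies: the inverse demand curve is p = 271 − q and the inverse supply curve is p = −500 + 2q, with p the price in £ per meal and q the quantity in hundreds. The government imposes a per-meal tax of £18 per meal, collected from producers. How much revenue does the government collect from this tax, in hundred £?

Tax revenue = £4518 hundred.

Rewrite in direct form: qd = 271 − p and qs = 0.5p + 250.
Before the tax: set 271 − p = 0.5p + 250 → p* = £14, q* = 257.
With the tax collected from producers, supply shifts: qs = 0.5(p − 18) + 250.
New equilibrium: buyers pay £20, producers receive £2, q = 251. (Wedge: pb − ps = 18.)
Revenue = t · Q = 18 · 251 = £4518.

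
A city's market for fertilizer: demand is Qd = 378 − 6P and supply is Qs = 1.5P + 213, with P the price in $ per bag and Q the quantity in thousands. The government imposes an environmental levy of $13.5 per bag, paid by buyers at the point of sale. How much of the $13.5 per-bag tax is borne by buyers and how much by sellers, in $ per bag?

Without the tax, 378 − 6P = 1.5P + 213 gives 7.5P = 165, so P* = $22 and Q* = 246.
With the tax collected from buyers, demand (in seller-price terms) shifts: Qd = 378 − 6(P + 13.5).
Solving gives Q = 229.8 with buyers paying $24.7 and sellers receiving $11.2 (the $13.5 wedge).
Burden on buyers: $2.7; on sellers: $10.8. (They sum to $13.5.)
The less price-elastic side of the market bears the larger share of a per-unit tax.

Buyers bear $2.7 per bag; sellers bear $10.8 per bag.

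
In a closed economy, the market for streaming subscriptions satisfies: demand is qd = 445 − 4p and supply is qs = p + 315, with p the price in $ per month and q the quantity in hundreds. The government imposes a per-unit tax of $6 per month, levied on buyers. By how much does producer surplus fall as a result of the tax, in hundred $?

Producer surplus falls by $1625.28 hundred.

Without the tax, 445 − 4p = p + 315 gives 5p = 130, so p* = $26 and q* = 341.
With the tax collected from buyers, demand (in seller-price terms) shifts: qd = 445 − 4(p + 6).
Solving gives q = 336.2 with buyers paying $27.2 and sellers receiving $21.2 (the $6 wedge).
ΔPS is the trapezoid between Q = 336.2 and Q = 341 of height $4.8: ½ · (341 + 336.2) · 4.8 = $1625.28.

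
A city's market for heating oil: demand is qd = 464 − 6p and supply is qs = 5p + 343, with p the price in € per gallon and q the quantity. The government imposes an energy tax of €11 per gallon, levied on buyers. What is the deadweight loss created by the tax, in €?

Deadweight loss = €165.

Without the tax, 464 − 6p = 5p + 343 gives 11p = 121, so p* = €11 and q* = 398.
With the tax collected from buyers, demand (in seller-price terms) shifts: qd = 464 − 6(p + 11).
Solving gives q = 368 with buyers paying €16 and suppliers receiving €5 (the €11 wedge).
Quantity falls by |ΔQ| = |398 − 368| = 30.
DWL = ½ · t · |ΔQ| = ½ · 11 · 30 = €165.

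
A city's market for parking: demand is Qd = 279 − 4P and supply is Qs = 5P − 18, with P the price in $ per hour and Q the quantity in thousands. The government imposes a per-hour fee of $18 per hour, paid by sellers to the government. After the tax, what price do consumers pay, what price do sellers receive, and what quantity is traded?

Consumers pay $43; sellers receive $25; quantity = 107.

Before the tax: set 279 − 4P = 5P − 18 → P* = $33, Q* = 147.
With the tax collected from sellers, supply shifts: Qs = 5(P − 18) − 18.
Solving gives Q = 107 with consumers paying $43 and sellers receiving $25 (the $18 wedge).
The less price-elastic side of the market bears the larger share of a per-unit tax.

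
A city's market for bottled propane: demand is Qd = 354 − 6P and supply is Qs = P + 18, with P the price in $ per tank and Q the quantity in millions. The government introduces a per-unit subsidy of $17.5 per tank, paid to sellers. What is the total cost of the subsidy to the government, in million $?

Before the subsidy: set 354 − 6P = P + 18 → P* = $48, Q* = 66.
With a per-unit subsidy paid to sellers, each receives P + 17.5 per unit sold, so supply becomes Qs = (P + 17.5) + 18.
New equilibrium: buyers pay $45.5, sellers receive $63, Q = 81. (Wedge: Pb − Ps = −17.5.)
Outlay = t · Q = 17.5 · 81 = $1417.5.

Government outlay = $1417.5 million.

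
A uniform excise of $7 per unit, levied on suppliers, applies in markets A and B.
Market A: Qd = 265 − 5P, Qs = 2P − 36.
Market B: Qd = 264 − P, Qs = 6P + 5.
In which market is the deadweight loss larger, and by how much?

Market A: pre-tax P* = $43, Q* = 50; post-tax Q = 40; deadweight loss = $35.
Market B: pre-tax P* = $37, Q* = 227; post-tax Q = 221; deadweight loss = $21.
Difference: $35 vs $21 → market A is larger by $14.

Market A, by $14.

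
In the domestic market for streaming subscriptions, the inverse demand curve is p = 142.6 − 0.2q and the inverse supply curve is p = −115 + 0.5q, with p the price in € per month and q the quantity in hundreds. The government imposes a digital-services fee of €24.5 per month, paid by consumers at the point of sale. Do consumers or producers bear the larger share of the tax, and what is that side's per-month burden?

Producers bear the larger share: €17.5 per month.

Rewrite in direct form: qd = 713 − 5p and qs = 2p + 230.
Without the tax, 713 − 5p = 2p + 230 gives 7p = 483, so p* = €69 and q* = 368.
With the tax collected from consumers, demand (in seller-price terms) shifts: qd = 713 − 5(p + 24.5).
New equilibrium: consumers pay €76, producers receive €51.5, q = 333. (Wedge: pb − ps = 24.5.)
Per-month burden: consumers €7, producers €17.5.
Producers take the larger share because supply is less price-elastic here (demand slope 5 vs supply slope 2).
The less price-elastic side of the market bears the larger share of a per-unit tax.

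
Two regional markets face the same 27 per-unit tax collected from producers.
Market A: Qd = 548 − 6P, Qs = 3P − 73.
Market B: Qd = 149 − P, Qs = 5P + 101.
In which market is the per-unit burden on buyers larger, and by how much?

Market A: pre-tax P* = 69, Q* = 134; post-tax Q = 80; per-unit burden on buyers = 9.
Market B: pre-tax P* = 8, Q* = 141; post-tax Q = 118.5; per-unit burden on buyers = 22.5.
Difference: 9 vs 22.5 → market B is larger by 13.5.

Market B, by 13.5.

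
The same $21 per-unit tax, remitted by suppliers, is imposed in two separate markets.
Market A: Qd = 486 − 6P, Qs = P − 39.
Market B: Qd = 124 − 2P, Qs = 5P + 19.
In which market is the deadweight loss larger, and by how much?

Market A: pre-tax P* = $75, Q* = 36; post-tax Q = 18; deadweight loss = $189.
Market B: pre-tax P* = $15, Q* = 94; post-tax Q = 64; deadweight loss = $315.
Difference: $189 vs $315 → market B is larger by $126.

Market B, by $126.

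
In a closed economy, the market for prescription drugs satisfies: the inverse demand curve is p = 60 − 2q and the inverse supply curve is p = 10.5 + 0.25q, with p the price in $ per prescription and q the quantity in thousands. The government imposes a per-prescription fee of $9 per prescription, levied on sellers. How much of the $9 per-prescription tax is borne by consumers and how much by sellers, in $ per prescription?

Consumers bear $8 per prescription; sellers bear $1 per prescription.

Rewrite in direct form: qd = 30 − 0.5p and qs = 4p − 42.
Without the tax, 30 − 0.5p = 4p − 42 gives 4.5p = 72, so p* = $16 and q* = 22.
With the tax collected from sellers, supply shifts: qs = 4(p − 9) − 42.
New equilibrium: consumers pay $24, sellers receive $15, q = 18. (Wedge: pb − ps = 9.)
Burden on consumers: $8; on sellers: $1. (They sum to $9.)
The less price-elastic side of the market bears the larger share of a per-unit tax.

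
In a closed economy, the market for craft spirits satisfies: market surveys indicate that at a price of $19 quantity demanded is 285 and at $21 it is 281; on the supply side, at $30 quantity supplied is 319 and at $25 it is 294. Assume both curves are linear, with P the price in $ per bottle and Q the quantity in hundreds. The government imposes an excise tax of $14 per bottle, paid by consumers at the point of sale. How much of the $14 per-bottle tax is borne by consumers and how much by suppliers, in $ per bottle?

Demand slope: (281 − 285)/(21 − 19) = -2, so Qd = 323 − 2P.
Supply slope: (294 − 319)/(25 − 30) = 5, so Qs = 5P + 169.
Without the tax, 323 − 2P = 5P + 169 gives 7P = 154, so P* = $22 and Q* = 279.
With the tax collected from consumers, demand (in seller-price terms) shifts: Qd = 323 − 2(P + 14).
Solving gives Q = 259 with consumers paying $32 and suppliers receiving $18 (the $14 wedge).
Burden on consumers: $10; on suppliers: $4. (They sum to $14.)
The less price-elastic side of the market bears the larger share of a per-unit tax.

Consumers bear $10 per bottle; suppliers bear $4 per bottle.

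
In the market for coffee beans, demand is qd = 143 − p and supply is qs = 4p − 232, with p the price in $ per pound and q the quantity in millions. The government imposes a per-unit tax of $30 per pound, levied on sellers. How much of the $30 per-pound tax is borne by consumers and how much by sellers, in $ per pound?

Without the tax, 143 − p = 4p − 232 gives 5p = 375, so p* = $75 and q* = 68.
With the tax collected from sellers, supply shifts: qs = 4(p − 30) − 232.
New equilibrium: consumers pay $99, sellers receive $69, q = 44. (Wedge: pb − ps = 30.)
Burden on consumers: $24; on sellers: $6. (They sum to $30.)

Consumers bear $24 per pound; sellers bear $6 per pound.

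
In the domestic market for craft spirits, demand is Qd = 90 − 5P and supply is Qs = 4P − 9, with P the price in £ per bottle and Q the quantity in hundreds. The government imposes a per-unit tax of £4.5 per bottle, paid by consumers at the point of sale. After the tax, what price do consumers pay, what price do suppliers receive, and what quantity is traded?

Before the tax: set 90 − 5P = 4P − 9 → P* = £11, Q* = 35.
With the tax collected from consumers, demand (in seller-price terms) shifts: Qd = 90 − 5(P + 4.5).
New equilibrium: consumers pay £13, suppliers receive £8.5, Q = 25. (Wedge: Pb − Ps = 4.5.)

Consumers pay £13; suppliers receive £8.5; quantity = 25.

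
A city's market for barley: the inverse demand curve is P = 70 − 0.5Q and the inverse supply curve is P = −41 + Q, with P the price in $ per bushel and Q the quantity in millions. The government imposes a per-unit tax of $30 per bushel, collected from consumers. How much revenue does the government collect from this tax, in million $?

Rewrite in direct form: Qd = 140 − 2P and Qs = P + 41.
Without the tax, 140 − 2P = P + 41 gives 3P = 99, so P* = $33 and Q* = 74.
With the tax collected from consumers, demand (in seller-price terms) shifts: Qd = 140 − 2(P + 30).
Solving gives Q = 54 with consumers paying $43 and sellers receiving $13 (the $30 wedge).
Revenue = t · Q = 30 · 54 = $1620.

Tax revenue = $1620 million.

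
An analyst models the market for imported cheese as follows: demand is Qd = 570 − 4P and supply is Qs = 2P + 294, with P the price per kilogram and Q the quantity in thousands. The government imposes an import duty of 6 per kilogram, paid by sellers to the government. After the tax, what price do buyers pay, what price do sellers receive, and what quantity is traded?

Buyers pay 48; sellers receive 42; quantity = 378.

Without the tax, 570 − 4P = 2P + 294 gives 6P = 276, so P* = 46 and Q* = 386.
With the tax collected from sellers, supply shifts: Qs = 2(P − 6) + 294.
Solving gives Q = 378 with buyers paying 48 and sellers receiving 42 (the 6 wedge).
The less price-elastic side of the market bears the larger share of a per-unit tax.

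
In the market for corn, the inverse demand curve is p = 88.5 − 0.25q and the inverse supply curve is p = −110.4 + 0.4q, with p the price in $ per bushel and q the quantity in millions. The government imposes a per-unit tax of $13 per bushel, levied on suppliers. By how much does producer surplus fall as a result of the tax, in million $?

Rewrite in direct form: qd = 354 − 4p and qs = 2.5p + 276.
Without the tax, 354 − 4p = 2.5p + 276 gives 6.5p = 78, so p* = $12 and q* = 306.
With the tax collected from suppliers, supply shifts: qs = 2.5(p − 13) + 276.
New equilibrium: buyers pay $17, suppliers receive $4, q = 286. (Wedge: pb − ps = 13.)
ΔPS is the trapezoid between Q = 286 and Q = 306 of height $8: ½ · (306 + 286) · 8 = $2368.

Producer surplus falls by $2368 million.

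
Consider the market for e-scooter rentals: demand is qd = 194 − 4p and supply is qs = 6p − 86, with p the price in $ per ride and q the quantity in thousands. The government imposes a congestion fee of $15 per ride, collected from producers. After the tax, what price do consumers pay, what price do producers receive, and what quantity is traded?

Before the tax: set 194 − 4p = 6p − 86 → p* = $28, q* = 82.
With the tax collected from producers, supply shifts: qs = 6(p − 15) − 86.
Solving gives q = 46 with consumers paying $37 and producers receiving $22 (the $15 wedge).
The less price-elastic side of the market bears the larger share of a per-unit tax.

Consumers pay $37; producers receive $22; quantity = 46.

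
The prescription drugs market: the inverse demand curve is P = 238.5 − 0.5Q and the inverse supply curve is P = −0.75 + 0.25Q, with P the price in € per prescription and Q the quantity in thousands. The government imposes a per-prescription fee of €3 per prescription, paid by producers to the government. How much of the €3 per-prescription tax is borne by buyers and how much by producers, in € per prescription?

Buyers bear €2 per prescription; producers bear €1 per prescription.

Rewrite in direct form: Qd = 477 − 2P and Qs = 4P + 3.
Before the tax: set 477 − 2P = 4P + 3 → P* = €79, Q* = 319.
With the tax collected from producers, supply shifts: Qs = 4(P − 3) + 3.
Solving gives Q = 315 with buyers paying €81 and producers receiving €78 (the €3 wedge).
Burden on buyers: €2; on producers: €1. (They sum to €3.)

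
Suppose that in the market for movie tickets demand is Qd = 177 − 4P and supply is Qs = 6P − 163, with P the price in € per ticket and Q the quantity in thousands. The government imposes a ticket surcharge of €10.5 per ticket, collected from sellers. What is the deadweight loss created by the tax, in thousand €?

Without the tax, 177 − 4P = 6P − 163 gives 10P = 340, so P* = €34 and Q* = 41.
With the tax collected from sellers, supply shifts: Qs = 6(P − 10.5) − 163.
Solving gives Q = 15.8 with buyers paying €40.3 and sellers receiving €29.8 (the €10.5 wedge).
Quantity falls by |ΔQ| = |41 − 15.8| = 25.2.
DWL = ½ · t · |ΔQ| = ½ · 10.5 · 25.2 = €132.3.

Deadweight loss = €132.3 thousand.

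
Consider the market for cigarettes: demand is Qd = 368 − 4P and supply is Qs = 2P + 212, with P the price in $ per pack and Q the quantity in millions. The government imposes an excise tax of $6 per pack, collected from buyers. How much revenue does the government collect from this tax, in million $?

Before the tax: set 368 − 4P = 2P + 212 → P* = $26, Q* = 264.
With the tax collected from buyers, demand (in seller-price terms) shifts: Qd = 368 − 4(P + 6).
New equilibrium: buyers pay $28, suppliers receive $22, Q = 256. (Wedge: Pb − Ps = 6.)
Revenue = t · Q = 6 · 256 = $1536.

Tax revenue = $1536 million.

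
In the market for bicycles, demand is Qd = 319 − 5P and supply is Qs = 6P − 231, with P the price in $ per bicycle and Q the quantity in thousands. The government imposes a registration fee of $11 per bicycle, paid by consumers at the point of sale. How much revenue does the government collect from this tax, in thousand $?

Before the tax: set 319 − 5P = 6P − 231 → P* = $50, Q* = 69.
With the tax collected from consumers, demand (in seller-price terms) shifts: Qd = 319 − 5(P + 11).
New equilibrium: consumers pay $56, producers receive $45, Q = 39. (Wedge: Pb − Ps = 11.)
Revenue = t · Q = 11 · 39 = $429.

Tax revenue = $429 thousand.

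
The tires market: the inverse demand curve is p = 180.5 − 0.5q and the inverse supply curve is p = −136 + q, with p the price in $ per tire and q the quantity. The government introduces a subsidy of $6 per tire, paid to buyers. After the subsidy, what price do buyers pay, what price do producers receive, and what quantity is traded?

Buyers pay $73; producers receive $79; quantity = 215.

Inverting to q(p) form: qd = 361 − 2p; qs = p + 136.
Without the subsidy, 361 − 2p = p + 136 gives 3p = 225, so p* = $75 and q* = 211.
With a per-unit subsidy paid to buyers, each effectively pays p − 6, so demand becomes qd = 361 − 2(p − 6).
New equilibrium: buyers pay $73, producers receive $79, q = 215. (Wedge: pb − ps = −6.)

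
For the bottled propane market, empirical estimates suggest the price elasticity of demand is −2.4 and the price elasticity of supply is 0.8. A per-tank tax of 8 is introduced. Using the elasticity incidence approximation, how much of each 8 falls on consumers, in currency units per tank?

Incidence ratio: consumers' share ≈ εs / (εs + |εd|) = 0.8 / (0.8 + 2.4) = 0.25.
So consumers bear ≈ 0.25 × 8 = 2; producers bear 6.

Consumers bear ≈ 2 per tank.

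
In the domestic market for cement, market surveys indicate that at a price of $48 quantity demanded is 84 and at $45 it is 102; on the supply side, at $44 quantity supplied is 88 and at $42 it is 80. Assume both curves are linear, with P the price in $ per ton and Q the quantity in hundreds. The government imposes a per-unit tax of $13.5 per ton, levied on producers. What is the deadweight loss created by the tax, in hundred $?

Deadweight loss = $218.7 hundred.

Demand slope: (102 − 84)/(45 − 48) = -6, so Qd = 372 − 6P.
Supply slope: (80 − 88)/(42 − 44) = 4, so Qs = 4P − 88.
Before the tax: set 372 − 6P = 4P − 88 → P* = $46, Q* = 96.
With the tax collected from producers, supply shifts: Qs = 4(P − 13.5) − 88.
Solving gives Q = 63.6 with consumers paying $51.4 and producers receiving $37.9 (the $13.5 wedge).
Quantity falls by |ΔQ| = |96 − 63.6| = 32.4.
DWL = ½ · t · |ΔQ| = ½ · 13.5 · 32.4 = $218.7.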